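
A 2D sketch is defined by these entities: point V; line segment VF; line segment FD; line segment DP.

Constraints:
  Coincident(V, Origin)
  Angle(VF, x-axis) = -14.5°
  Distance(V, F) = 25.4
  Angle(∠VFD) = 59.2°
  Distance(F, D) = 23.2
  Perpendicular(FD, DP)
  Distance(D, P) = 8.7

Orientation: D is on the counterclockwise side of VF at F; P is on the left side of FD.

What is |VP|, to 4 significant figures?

16.61

∠VFD = 59.2°, so FD runs at -14.5° + (180° − 59.2°) = 106.3° from the x-axis; with |FD| = 23.2, D = F + 23.2·(cos 106.3°, sin 106.3°) = (18.08, 15.91). FD ⟂ DP; with |DP| = 8.7 on the left of FD, P = D + 8.7·(-0.9598, -0.2807) = (9.729, 13.47). Then |VP| = |P − V| = 16.61.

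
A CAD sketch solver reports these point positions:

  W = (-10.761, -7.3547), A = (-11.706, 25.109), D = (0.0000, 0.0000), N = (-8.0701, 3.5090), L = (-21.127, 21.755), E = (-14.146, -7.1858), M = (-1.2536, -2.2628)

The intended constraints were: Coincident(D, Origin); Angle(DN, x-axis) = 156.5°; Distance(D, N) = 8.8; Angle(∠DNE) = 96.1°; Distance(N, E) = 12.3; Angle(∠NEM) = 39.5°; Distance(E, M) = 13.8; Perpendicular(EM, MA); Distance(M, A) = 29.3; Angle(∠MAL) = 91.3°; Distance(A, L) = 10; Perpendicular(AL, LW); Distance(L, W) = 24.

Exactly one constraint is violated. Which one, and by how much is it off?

Distance(L, W) = 24 — off by 6.90.

D = (0.00, 0.00) ✓; DN at 156.5° ✓; |DN| = 8.800 ✓; ∠DNE = 96.10° ✓; |NE| = 12.30 ✓; ∠NEM = 39.50° ✓; |EM| = 13.80 ✓; ∠(EM, MA) = 90.00° ✓; |MA| = 29.30 ✓; ∠MAL = 91.30° ✓; |AL| = 10.00 ✓; ∠(AL, LW) = 90.00° ✓; |LW| = 30.90 ✗.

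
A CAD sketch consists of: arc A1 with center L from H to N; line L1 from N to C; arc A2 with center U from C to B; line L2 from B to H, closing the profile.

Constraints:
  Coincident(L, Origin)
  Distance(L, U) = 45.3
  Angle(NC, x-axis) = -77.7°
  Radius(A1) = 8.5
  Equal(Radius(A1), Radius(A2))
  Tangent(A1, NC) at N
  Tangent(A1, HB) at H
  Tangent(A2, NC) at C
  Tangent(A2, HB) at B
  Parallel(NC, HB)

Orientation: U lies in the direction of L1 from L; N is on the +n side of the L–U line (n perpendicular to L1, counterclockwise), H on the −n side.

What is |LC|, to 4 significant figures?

46.09

Tangency of A1 to both parallel lines with radius 8.5 puts N and H at L ± 8.5·n: N = (8.305, 1.811), H = (-8.305, -1.811). Equal radii place C and B the same way about U: C = U + 8.5·n = (17.96, -42.45), B = U − 8.5·n = (1.345, -46.07). Then |LC| = |C − L| = 46.09.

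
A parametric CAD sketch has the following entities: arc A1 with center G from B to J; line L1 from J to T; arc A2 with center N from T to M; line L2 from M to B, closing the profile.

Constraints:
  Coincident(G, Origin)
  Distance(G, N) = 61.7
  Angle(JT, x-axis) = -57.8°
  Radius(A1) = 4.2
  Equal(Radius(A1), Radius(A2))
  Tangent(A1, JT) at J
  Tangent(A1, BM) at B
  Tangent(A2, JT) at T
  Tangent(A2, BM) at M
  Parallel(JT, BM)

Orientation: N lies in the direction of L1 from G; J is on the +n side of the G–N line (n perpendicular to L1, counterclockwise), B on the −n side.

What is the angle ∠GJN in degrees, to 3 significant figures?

86.1°

G is at the origin and N lies 61.7 along u from G, so N = 61.7·u = (32.9, -52.2). Tangency of A1 to both parallel lines with radius 4.2 puts J and B at G ± 4.2·n: J = (3.55, 2.24), B = (-3.55, -2.24). Then cos ∠GJN = JG·JN / (|JG||JN|), giving 86.1°.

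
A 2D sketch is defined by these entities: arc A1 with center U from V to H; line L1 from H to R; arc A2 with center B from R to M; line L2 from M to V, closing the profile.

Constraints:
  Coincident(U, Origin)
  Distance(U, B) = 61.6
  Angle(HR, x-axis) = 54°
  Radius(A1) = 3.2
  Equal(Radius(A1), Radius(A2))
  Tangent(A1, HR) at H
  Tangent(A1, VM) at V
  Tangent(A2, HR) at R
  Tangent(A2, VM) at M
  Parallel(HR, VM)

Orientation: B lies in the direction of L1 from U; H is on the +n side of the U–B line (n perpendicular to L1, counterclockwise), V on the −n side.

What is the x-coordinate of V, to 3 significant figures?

2.59

The slot axis is L1's direction at 54.0°, so u = (cos 54.0°, sin 54.0°) = (0.588, 0.809) and n = (−sin 54.0°, cos 54.0°) = (-0.809, 0.588). U is at the origin and B lies 61.6 along u from U, so B = 61.6·u = (36.2, 49.8). Tangency of A1 to both parallel lines with radius 3.2 puts H and V at U ± 3.2·n: H = (-2.59, 1.88), V = (2.59, -1.88). So V.x = 2.59.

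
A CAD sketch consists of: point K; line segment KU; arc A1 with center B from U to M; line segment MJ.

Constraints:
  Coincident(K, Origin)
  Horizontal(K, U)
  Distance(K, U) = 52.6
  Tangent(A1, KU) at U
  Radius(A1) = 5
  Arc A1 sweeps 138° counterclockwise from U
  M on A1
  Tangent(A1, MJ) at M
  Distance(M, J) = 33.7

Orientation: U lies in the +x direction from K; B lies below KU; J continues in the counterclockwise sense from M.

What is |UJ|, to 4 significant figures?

38.06

K is at the origin; K and U share the same y with |KU| = 52.6 and U on the +x side, so U = (52.60, 0.000). The tangent condition forces BU to be normal to KU, so B = U + (0, -5) = (52.60, -5.000). On A1, U sits at bearing 90° from B; a 138° counterclockwise sweep puts M at bearing 228°, so M = B + 5.0·(cos 228°, sin 228°) = (49.25, -8.716). The tangent condition forces BM to be normal to MJ, so MJ runs along (−sin 228°, cos 228°); with |MJ| = 33.7, J = (74.30, -31.27). Then |UJ| = |J − U| = 38.06.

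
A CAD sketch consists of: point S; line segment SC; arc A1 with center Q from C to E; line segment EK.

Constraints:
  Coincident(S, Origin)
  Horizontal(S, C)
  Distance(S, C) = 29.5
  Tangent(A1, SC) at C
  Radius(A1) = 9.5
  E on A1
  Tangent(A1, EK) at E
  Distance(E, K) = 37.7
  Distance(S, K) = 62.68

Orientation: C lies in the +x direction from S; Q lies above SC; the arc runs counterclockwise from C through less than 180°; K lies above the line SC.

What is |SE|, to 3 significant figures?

39.9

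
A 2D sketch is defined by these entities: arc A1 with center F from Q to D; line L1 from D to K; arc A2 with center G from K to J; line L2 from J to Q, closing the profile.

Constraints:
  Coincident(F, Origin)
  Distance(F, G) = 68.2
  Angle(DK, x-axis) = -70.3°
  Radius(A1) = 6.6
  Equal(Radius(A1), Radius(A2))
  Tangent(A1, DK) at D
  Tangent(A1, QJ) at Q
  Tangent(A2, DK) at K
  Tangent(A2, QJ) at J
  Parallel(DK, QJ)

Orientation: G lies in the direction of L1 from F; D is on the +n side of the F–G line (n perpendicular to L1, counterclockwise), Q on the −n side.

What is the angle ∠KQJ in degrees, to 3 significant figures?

11.0°

The slot axis is L1's direction at -70.3°, so u = (cos -70.3°, sin -70.3°) = (0.337, -0.941) and n = (−sin -70.3°, cos -70.3°) = (0.941, 0.337). F is at the origin and G lies 68.2 along u from F, so G = 68.2·u = (23.0, -64.2). Tangency of A1 to both parallel lines with radius 6.6 puts D and Q at F ± 6.6·n: D = (6.21, 2.22), Q = (-6.21, -2.22). Equal radii place K and J the same way about G: K = G + 6.6·n = (29.2, -62.0), J = G − 6.6·n = (16.8, -66.4). Then cos ∠KQJ = QK·QJ / (|QK||QJ|), giving 11.0°.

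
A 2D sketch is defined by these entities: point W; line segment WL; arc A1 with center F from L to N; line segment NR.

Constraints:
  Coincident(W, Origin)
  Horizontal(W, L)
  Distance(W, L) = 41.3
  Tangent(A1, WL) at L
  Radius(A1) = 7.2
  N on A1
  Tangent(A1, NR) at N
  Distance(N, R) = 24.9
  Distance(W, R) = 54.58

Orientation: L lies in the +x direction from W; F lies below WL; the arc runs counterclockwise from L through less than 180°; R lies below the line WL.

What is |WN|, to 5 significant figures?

35.926

Checks: |FL| = 7.200 ✓; |FN| = 7.200 ✓; ∠(FN, NR) = 90.00° ✓; |NR| = 24.90 ✓; |WR| = 54.58 ✓.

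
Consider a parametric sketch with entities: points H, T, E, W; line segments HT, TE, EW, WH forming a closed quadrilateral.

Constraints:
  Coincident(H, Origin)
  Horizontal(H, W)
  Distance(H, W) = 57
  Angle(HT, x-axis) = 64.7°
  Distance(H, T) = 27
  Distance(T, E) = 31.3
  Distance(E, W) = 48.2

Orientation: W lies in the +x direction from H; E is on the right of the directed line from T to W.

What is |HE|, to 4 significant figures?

11.51

H is at the origin; HW is horizontal with |HW| = 57.0 and W in +x, so W = (57.0, 0). HT runs at 64.7° with |HT| = 27.0, so T = (11.54, 24.41). E is determined by |TE| = 31.3 and |EW| = 48.2 together: it lies at the intersection of circle(T, 31.3) and circle(W, 48.2). With |TW| = 51.60, the foot of the radical line on TW is 12.78 from T and the perpendicular offset is √(31.3² − 12.78²) = 28.57. Taking the right-of-TW solution: E = (9.283, -6.808).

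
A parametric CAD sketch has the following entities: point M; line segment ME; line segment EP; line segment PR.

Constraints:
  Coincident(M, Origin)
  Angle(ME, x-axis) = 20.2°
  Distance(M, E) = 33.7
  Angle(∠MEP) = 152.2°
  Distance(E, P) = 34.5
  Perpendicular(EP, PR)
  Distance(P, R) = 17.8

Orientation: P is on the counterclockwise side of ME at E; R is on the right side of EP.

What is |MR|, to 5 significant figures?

72.521

M is at the origin; ME runs at 20.2° with length 33.7, so E = 33.7·(cos 20.2°, sin 20.2°) = (31.627, 11.637). ∠MEP = 152.2°, so EP runs at 20.2° + (180° − 152.2°) = 48.000° from the x-axis; with |EP| = 34.5, P = E + 34.5·(cos 48.000°, sin 48.000°) = (54.712, 37.275). The perpendicularity gives PR at right angles to EP; with |PR| = 17.8 on the right of EP, R = P + 17.8·(0.74314, -0.66913) = (67.940, 25.365). Then |MR| = |R − M| = 72.521.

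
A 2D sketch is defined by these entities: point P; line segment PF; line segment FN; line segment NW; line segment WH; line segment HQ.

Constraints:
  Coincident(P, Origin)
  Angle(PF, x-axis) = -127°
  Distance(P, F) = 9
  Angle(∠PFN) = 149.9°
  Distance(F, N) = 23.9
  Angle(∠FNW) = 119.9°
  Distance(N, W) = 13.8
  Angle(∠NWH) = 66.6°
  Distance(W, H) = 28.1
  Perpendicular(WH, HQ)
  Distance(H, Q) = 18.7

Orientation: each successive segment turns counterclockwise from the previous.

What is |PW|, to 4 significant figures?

39.28

P is at the origin; PF runs at -127.0° with length 9.0, so F = (-5.416, -7.188). ∠PFN = 149.9° gives FN at -96.90° from the x-axis; with |FN| = 23.9, N = (-8.288, -30.91). ∠FNW = 119.9° gives NW at -36.80° from the x-axis; with |NW| = 13.8, W = (2.762, -39.18). Then |PW| = |W − P| = 39.28.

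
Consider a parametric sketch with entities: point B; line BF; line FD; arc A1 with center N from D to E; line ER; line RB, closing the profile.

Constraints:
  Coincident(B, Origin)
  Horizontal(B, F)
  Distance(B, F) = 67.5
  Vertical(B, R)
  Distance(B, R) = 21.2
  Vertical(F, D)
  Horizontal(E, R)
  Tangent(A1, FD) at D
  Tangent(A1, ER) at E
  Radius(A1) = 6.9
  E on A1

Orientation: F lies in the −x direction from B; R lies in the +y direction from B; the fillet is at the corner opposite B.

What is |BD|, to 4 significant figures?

69.00

The virtual corner opposite B is at (-67.50, 21.20). The tangent condition forces ND to be normal to FD and since A1 is tangent to ER there, NE ⟂ ER, with radius 6.9, so the center N sits 6.9 in from both sides at N = (-60.60, 14.30). That places the tangent points at D = (-67.50, 14.30) on FD and E = (-60.60, 21.20) on ER. Then |BD| = |D − B| = 69.00.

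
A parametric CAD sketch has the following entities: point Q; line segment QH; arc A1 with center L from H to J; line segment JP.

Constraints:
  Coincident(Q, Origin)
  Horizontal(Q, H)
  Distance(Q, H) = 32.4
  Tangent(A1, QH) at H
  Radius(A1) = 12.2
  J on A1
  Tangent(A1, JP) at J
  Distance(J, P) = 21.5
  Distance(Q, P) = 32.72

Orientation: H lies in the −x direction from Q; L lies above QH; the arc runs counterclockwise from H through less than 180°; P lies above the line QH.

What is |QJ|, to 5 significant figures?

22.466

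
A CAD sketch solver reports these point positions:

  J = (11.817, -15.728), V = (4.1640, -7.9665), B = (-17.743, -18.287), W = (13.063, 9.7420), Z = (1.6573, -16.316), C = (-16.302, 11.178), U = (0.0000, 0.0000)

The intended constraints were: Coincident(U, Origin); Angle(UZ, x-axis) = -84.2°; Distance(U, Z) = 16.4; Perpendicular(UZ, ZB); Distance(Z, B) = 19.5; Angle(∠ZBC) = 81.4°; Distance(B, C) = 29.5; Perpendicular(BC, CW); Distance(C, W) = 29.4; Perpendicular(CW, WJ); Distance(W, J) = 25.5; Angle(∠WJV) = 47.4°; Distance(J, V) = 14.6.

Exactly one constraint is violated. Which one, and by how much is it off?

Distance(J, V) = 14.6 — off by 3.70.

U = (0.00, 0.00) ✓; UZ at -84.20° ✓; |UZ| = 16.40 ✓; ∠(UZ, ZB) = 90.00° ✓; |ZB| = 19.50 ✓; ∠ZBC = 81.40° ✓; |BC| = 29.50 ✓; ∠(BC, CW) = 90.00° ✓; |CW| = 29.40 ✓; ∠(CW, WJ) = 90.00° ✓; |WJ| = 25.50 ✓; ∠WJV = 47.40° ✓; |JV| = 10.90 ✗.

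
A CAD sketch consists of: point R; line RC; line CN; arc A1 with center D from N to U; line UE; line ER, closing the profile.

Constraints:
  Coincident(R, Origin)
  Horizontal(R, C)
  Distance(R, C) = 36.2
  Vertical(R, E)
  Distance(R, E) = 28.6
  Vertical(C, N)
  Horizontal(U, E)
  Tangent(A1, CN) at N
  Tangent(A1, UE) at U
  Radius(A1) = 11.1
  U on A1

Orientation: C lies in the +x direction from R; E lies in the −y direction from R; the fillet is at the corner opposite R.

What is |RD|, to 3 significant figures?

30.6

R is at the origin; R and C share the same y with |RC| = 36.2 and C on the +x side, so C = (36.2, 0.00). RE is vertical with |RE| = 28.6 and E on the −y side, so E = (0.00, -28.6). The virtual corner opposite R is at (36.2, -28.6). Tangency of A1 to CN means the radius DN is perpendicular to CN and A1 meets UE tangentially, so DU is at right angles to UE, with radius 11.1, so the center D sits 11.1 in from both sides at D = (25.1, -17.5). Then |RD| = |D − R| = 30.6.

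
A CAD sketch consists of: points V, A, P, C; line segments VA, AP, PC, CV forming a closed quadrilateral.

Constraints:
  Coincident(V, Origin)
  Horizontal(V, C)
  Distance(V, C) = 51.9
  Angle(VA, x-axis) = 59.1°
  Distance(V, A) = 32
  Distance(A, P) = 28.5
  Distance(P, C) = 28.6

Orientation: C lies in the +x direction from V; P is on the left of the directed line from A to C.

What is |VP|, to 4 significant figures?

52.80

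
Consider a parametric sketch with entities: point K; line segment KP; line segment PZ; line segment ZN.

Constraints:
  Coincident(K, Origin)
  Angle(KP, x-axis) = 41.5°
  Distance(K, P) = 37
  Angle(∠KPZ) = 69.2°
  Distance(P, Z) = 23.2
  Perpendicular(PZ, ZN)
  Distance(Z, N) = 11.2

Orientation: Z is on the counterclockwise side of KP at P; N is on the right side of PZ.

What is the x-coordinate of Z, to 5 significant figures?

7.1702

K is at the origin; KP runs at 41.5° with length 37.0, so P = 37.0·(cos 41.5°, sin 41.5°) = (27.711, 24.517). ∠KPZ = 69.2°, so PZ runs at 41.5° + (180° − 69.2°) = 152.30° from the x-axis; with |PZ| = 23.2, Z = P + 23.2·(cos 152.30°, sin 152.30°) = (7.1702, 35.301). So Z.x = 7.1702.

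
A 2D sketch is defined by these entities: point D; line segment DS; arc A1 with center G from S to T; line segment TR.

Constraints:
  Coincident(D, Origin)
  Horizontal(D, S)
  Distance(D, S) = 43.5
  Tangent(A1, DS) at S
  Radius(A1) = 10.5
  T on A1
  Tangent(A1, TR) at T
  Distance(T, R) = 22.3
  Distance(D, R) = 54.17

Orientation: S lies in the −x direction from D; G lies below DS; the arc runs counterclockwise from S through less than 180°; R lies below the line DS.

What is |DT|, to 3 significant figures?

54.9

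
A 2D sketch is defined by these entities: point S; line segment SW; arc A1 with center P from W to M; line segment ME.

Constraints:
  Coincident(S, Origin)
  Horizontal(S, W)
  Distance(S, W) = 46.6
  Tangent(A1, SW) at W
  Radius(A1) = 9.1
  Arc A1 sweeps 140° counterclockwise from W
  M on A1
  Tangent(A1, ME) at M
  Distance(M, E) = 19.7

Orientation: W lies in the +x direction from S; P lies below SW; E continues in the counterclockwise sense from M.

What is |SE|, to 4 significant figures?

62.80

On A1, W sits at bearing 90° from P; a 140° counterclockwise sweep puts M at bearing 230°, so M = P + 9.1·(cos 230°, sin 230°) = (40.75, -16.07). Since A1 is tangent to ME there, PM ⟂ ME, so ME runs along (−sin 230°, cos 230°); with |ME| = 19.7, E = (55.84, -28.73). Then |SE| = |E − S| = 62.80.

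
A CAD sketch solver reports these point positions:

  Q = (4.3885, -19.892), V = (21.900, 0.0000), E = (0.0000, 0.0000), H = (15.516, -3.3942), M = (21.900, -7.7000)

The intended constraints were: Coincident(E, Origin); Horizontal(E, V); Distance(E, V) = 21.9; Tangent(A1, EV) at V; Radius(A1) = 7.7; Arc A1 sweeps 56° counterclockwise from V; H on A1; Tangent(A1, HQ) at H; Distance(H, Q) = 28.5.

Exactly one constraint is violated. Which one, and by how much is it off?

Distance(H, Q) = 28.5 — off by 8.60.

E = (0.00, 0.00) ✓; E.y = 0.00, V.y = 0.00 ✓; |EV| = 21.90 ✓; ∠(MV, VE) = 90.00° ✓; |MV| = 7.700 ✓; bearing(M→H) − bearing(M→V) = 56.00° ✓; |MH| = 7.700 ✓; ∠(MH, HQ) = 90.00° ✓; |HQ| = 19.90 ✗.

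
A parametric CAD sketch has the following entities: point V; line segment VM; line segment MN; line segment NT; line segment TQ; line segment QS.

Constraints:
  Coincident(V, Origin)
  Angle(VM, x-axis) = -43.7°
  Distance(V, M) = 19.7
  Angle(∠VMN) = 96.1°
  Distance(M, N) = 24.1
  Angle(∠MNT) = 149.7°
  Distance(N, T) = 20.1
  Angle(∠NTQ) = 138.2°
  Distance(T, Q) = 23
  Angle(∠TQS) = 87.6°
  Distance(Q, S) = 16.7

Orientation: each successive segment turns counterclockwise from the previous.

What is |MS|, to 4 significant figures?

48.82

V is at the origin; VM runs at -43.7° with length 19.7, so M = (14.24, -13.61). ∠VMN = 96.1° gives MN at 40.20° from the x-axis; with |MN| = 24.1, N = (32.65, 1.945). ∠MNT = 149.7° gives NT at 70.50° from the x-axis; with |NT| = 20.1, T = (39.36, 20.89). ∠NTQ = 138.2° gives TQ at 112.3° from the x-axis; with |TQ| = 23.0, Q = (30.63, 42.17). ∠TQS = 87.6° gives QS at -155.3° from the x-axis; with |QS| = 16.7, S = (15.46, 35.19). Then |MS| = |S − M| = 48.82.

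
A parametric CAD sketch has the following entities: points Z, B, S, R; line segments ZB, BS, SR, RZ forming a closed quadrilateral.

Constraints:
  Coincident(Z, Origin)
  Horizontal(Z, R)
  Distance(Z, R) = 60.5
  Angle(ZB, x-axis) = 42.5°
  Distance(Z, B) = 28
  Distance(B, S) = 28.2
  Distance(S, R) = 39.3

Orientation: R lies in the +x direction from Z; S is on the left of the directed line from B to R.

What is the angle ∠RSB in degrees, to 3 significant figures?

79.8°

Checks: |BS| = 28.20 ✓; |SR| = 39.30 ✓.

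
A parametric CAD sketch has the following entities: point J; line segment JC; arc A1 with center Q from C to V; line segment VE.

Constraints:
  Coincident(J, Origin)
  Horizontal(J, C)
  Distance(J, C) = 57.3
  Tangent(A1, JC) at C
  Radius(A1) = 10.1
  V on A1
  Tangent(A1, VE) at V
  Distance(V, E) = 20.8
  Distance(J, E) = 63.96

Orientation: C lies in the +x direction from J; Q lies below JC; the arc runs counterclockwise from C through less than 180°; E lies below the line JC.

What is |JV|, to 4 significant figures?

49.65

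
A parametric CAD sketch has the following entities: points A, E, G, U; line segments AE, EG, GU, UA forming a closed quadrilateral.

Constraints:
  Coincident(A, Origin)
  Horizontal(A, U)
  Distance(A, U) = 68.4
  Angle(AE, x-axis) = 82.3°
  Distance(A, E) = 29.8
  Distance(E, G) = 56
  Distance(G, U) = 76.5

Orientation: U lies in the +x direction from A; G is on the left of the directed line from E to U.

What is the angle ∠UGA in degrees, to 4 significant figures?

50.81°

A is at the origin; A and U share the same y with |AU| = 68.4 and U in +x, so U = (68.4, 0). AE runs at 82.3° with |AE| = 29.8, so E = (3.993, 29.53). G is determined by |EG| = 56.0 and |GU| = 76.5 together: it lies at the intersection of circle(E, 56.0) and circle(U, 76.5). With |EU| = 70.85, the foot of the radical line on EU is 16.26 from E and the perpendicular offset is √(56.0² − 16.26²) = 53.59. Taking the left-of-EU solution: G = (41.11, 71.47).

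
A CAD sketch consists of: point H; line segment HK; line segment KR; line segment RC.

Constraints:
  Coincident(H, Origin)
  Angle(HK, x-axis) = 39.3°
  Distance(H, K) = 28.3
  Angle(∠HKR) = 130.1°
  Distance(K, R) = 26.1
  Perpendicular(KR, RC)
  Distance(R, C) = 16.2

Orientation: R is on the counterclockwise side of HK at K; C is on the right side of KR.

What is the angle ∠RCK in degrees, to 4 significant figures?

58.17°

∠HKR = 130.1°, so KR runs at 39.3° + (180° − 130.1°) = 89.20° from the x-axis; with |KR| = 26.1, R = K + 26.1·(cos 89.20°, sin 89.20°) = (22.26, 44.02). KR ⟂ RC; with |RC| = 16.2 on the right of KR, C = R + 16.2·(0.9999, -0.01396) = (38.46, 43.80). Then cos ∠RCK = CR·CK / (|CR||CK|), giving 58.17°.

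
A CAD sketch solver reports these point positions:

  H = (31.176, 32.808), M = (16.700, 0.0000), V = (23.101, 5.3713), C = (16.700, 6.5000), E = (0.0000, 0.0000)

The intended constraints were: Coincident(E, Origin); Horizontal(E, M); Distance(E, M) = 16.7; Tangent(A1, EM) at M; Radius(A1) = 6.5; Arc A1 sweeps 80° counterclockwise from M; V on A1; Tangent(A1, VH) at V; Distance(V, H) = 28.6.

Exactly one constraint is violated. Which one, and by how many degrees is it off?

Tangent(A1, VH) at V — off by 6.40°.

E = (0.00, 0.00) ✓; E.y = 0.00, M.y = 0.00 ✓; |EM| = 16.70 ✓; ∠(CM, ME) = 90.00° ✓; |CM| = 6.500 ✓; bearing(C→V) − bearing(C→M) = 80.00° ✓; |CV| = 6.500 ✓; ∠(CV, VH) = 96.40° ✗; |VH| = 28.60 ✓.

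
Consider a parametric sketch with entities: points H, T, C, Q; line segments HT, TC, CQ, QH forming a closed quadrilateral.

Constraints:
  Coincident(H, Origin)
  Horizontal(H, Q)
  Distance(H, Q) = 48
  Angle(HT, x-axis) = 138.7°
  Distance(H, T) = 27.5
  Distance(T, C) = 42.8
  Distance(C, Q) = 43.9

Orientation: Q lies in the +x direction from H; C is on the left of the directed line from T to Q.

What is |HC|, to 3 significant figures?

38.5

H is at the origin; H and Q share the same y with |HQ| = 48.0 and Q in +x, so Q = (48.0, 0). HT runs at 138.7° with |HT| = 27.5, so T = (-20.7, 18.2). C is determined by |TC| = 42.8 and |CQ| = 43.9 together: it lies at the intersection of circle(T, 42.8) and circle(Q, 43.9). With |TQ| = 71.0, the foot of the radical line on TQ is 34.8 from T and the perpendicular offset is √(42.8² − 34.8²) = 24.9. Taking the left-of-TQ solution: C = (19.4, 33.3).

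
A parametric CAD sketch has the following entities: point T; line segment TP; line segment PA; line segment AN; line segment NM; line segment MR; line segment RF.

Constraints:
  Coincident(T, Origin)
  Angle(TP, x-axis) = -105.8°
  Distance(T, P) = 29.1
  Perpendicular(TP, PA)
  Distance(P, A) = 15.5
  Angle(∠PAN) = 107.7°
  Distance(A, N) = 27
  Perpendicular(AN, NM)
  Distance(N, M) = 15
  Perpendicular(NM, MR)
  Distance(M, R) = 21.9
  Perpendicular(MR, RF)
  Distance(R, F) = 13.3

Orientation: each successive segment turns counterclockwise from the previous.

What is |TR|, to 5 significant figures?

19.874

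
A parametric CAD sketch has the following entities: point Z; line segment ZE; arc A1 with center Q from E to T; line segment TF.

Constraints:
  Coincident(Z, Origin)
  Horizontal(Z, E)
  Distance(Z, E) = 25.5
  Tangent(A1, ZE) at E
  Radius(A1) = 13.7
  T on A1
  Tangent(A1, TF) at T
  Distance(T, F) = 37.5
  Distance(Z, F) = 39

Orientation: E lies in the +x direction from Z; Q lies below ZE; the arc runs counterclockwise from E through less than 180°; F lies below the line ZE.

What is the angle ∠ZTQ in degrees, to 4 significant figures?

174.0°

Z is at the origin; Z and E share the same y with |ZE| = 25.5 and E on the +x side, so E = (25.50, 0.000). The tangent condition forces QE to be normal to ZE, so Q = E + (0, -13.7) = (25.50, -13.70). Since QT ⟂ TF (tangency), |QF| = √(13.7² + 37.5²) = 39.92 regardless of where T sits on A1. So F lies on both circle(Z, 39.0) and circle(Q, 39.92); the below-ZE intersection is F = (-5.726, -38.58). T is the foot of the tangent from F: T = (13.80, -6.565).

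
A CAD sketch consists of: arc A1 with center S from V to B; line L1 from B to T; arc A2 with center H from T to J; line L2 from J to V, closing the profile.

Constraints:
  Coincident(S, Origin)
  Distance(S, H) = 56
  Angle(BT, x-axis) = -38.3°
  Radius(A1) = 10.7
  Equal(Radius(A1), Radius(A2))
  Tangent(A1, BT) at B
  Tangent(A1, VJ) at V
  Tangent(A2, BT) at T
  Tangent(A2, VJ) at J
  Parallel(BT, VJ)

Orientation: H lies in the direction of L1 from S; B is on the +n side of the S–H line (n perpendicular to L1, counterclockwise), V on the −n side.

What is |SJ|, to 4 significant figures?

57.01

The slot axis is L1's direction at -38.3°, so u = (cos -38.3°, sin -38.3°) = (0.7848, -0.6198) and n = (−sin -38.3°, cos -38.3°) = (0.6198, 0.7848). S is at the origin and H lies 56.0 along u from S, so H = 56.0·u = (43.95, -34.71). Tangency of A1 to both parallel lines with radius 10.7 puts B and V at S ± 10.7·n: B = (6.632, 8.397), V = (-6.632, -8.397). Equal radii place T and J the same way about H: T = H + 10.7·n = (50.58, -26.31), J = H − 10.7·n = (37.32, -43.10). Then |SJ| = |J − S| = 57.01.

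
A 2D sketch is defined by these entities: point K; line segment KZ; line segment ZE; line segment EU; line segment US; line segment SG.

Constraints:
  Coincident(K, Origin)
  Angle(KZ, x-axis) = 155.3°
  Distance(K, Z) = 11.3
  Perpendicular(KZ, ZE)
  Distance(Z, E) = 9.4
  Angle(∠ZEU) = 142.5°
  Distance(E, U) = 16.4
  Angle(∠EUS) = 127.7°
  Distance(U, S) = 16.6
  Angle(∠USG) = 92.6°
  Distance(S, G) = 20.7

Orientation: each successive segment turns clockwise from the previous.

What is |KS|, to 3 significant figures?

27.2

K is at the origin; KZ runs at 155.3° with length 11.3, so Z = (-10.3, 4.72). KZ ⟂ ZE, so ZE runs at 65.3°; with |ZE| = 9.4, E = (-6.34, 13.3). ∠ZEU = 142.5° gives EU at 27.8° from the x-axis; with |EU| = 16.4, U = (8.17, 20.9). ∠EUS = 127.7° gives US at -24.5° from the x-axis; with |US| = 16.6, S = (23.3, 14.0). Then |KS| = |S − K| = 27.2.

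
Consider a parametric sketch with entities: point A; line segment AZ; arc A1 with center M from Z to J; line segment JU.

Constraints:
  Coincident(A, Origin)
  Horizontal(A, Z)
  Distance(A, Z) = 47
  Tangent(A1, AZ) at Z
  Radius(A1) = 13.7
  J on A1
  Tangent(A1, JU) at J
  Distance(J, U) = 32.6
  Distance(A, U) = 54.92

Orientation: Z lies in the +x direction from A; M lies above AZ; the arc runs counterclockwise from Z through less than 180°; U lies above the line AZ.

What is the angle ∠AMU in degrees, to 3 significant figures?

79.5°

A is at the origin; A and Z share the same y with |AZ| = 47.0 and Z on the +x side, so Z = (47.0, 0.00). The tangent condition forces MZ to be normal to AZ, so M = Z + (0, 13.7) = (47.0, 13.7). Since MJ ⟂ JU (tangency), |MU| = √(13.7² + 32.6²) = 35.4 regardless of where J sits on A1. So U lies on both circle(A, 54.92) and circle(M, 35.4); the above-AZ intersection is U = (31.1, 45.3). J is the foot of the tangent from U: J = (55.9, 24.1).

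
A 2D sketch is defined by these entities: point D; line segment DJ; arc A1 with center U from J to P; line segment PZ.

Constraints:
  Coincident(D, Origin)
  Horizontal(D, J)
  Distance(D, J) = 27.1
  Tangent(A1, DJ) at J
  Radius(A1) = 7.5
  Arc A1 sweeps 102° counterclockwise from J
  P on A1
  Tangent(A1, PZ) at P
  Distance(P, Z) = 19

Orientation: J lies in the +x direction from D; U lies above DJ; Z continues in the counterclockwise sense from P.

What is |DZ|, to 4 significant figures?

41.15

On A1, J sits at bearing -90° from U; a 102° counterclockwise sweep puts P at bearing 12°, so P = U + 7.5·(cos 12°, sin 12°) = (34.44, 9.059). The tangent condition forces UP to be normal to PZ, so PZ runs along (−sin 12°, cos 12°); with |PZ| = 19.0, Z = (30.49, 27.64). Then |DZ| = |Z − D| = 41.15.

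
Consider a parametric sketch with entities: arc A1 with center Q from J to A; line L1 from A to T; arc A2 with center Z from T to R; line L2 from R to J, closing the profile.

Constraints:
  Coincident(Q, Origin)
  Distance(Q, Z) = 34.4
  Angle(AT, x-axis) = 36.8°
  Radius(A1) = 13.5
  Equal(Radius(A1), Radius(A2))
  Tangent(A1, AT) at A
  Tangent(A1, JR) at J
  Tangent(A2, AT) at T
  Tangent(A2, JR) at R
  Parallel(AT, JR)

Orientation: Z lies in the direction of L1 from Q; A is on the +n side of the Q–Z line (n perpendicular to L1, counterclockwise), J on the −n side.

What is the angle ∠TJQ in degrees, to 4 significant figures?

51.87°

The slot axis is L1's direction at 36.8°, so u = (cos 36.8°, sin 36.8°) = (0.8007, 0.5990) and n = (−sin 36.8°, cos 36.8°) = (-0.5990, 0.8007). Q is at the origin and Z lies 34.4 along u from Q, so Z = 34.4·u = (27.55, 20.61). Tangency of A1 to both parallel lines with radius 13.5 puts A and J at Q ± 13.5·n: A = (-8.087, 10.81), J = (8.087, -10.81). Equal radii place T and R the same way about Z: T = Z + 13.5·n = (19.46, 31.42), R = Z − 13.5·n = (35.63, 9.797). Then cos ∠TJQ = JT·JQ / (|JT||JQ|), giving 51.87°.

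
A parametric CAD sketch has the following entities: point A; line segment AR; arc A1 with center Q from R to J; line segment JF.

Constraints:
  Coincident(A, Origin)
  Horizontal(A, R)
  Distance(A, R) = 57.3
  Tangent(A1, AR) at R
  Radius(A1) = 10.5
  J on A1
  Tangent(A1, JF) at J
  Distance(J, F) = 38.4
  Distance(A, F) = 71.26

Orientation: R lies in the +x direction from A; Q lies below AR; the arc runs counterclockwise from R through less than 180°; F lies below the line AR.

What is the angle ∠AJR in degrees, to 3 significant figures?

118°

Checks: |QJ| = 10.50 ✓; ∠(QJ, JF) = 90.00° ✓; |JF| = 38.40 ✓; |AF| = 71.26 ✓.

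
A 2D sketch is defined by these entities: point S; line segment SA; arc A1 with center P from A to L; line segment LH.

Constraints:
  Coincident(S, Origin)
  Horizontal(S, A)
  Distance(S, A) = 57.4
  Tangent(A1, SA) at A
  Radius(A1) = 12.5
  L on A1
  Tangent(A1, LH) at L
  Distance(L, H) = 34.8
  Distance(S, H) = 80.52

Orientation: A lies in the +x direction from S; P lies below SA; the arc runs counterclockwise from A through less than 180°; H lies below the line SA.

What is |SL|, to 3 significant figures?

50.2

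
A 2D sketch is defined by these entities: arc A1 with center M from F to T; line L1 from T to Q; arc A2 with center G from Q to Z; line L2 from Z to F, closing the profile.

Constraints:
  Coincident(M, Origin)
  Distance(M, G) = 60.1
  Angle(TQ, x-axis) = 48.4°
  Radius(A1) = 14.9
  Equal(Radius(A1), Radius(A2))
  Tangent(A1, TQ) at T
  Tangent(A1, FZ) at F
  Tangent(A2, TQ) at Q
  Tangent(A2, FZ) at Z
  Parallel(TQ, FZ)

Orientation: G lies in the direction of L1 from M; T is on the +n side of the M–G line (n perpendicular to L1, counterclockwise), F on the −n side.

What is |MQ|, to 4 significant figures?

61.92

Tangency of A1 to both parallel lines with radius 14.9 puts T and F at M ± 14.9·n: T = (-11.14, 9.893), F = (11.14, -9.893). Equal radii place Q and Z the same way about G: Q = G + 14.9·n = (28.76, 54.84), Z = G − 14.9·n = (51.04, 35.05). Then |MQ| = |Q − M| = 61.92.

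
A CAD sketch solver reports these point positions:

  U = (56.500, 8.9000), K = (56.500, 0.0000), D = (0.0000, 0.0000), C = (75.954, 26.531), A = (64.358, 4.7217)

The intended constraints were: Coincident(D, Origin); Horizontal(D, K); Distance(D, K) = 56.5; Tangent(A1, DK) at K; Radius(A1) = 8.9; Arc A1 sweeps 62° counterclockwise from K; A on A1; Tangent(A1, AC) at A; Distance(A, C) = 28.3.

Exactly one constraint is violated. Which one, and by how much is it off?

Distance(A, C) = 28.3 — off by 3.60.

D = (0.00, 0.00) ✓; D.y = 0.00, K.y = 0.00 ✓; |DK| = 56.50 ✓; ∠(UK, KD) = 90.00° ✓; |UK| = 8.900 ✓; bearing(U→A) − bearing(U→K) = 62.00° ✓; |UA| = 8.900 ✓; ∠(UA, AC) = 90.00° ✓; |AC| = 24.70 ✗.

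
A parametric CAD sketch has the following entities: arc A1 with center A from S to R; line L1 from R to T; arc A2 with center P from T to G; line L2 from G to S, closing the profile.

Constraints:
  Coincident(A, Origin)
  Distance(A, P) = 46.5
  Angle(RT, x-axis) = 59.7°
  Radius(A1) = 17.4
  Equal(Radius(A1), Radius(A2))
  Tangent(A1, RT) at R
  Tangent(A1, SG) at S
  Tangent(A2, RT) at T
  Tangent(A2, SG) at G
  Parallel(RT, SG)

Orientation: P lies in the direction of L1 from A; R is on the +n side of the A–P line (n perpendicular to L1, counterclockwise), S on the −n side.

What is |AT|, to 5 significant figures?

49.649

Tangency of A1 to both parallel lines with radius 17.4 puts R and S at A ± 17.4·n: R = (-15.023, 8.7788), S = (15.023, -8.7788). Equal radii place T and G the same way about P: T = P + 17.4·n = (8.4375, 48.927), G = P − 17.4·n = (38.484, 31.369). Then |AT| = |T − A| = 49.649.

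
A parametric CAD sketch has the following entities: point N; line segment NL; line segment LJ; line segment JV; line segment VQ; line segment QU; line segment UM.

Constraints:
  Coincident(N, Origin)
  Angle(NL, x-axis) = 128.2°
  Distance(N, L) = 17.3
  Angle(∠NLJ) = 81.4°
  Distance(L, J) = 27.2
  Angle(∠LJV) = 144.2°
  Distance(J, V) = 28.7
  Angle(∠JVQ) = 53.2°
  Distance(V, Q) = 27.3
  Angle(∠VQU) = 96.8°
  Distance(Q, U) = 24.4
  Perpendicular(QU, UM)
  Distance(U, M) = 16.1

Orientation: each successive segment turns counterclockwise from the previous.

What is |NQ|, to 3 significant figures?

23.2

∠LJV = 144.2° gives JV at -97.4° from the x-axis; with |JV| = 28.7, V = (-33.0, -34.7). ∠JVQ = 53.2° gives VQ at 29.4° from the x-axis; with |VQ| = 27.3, Q = (-9.23, -21.3). Then |NQ| = |Q − N| = 23.2.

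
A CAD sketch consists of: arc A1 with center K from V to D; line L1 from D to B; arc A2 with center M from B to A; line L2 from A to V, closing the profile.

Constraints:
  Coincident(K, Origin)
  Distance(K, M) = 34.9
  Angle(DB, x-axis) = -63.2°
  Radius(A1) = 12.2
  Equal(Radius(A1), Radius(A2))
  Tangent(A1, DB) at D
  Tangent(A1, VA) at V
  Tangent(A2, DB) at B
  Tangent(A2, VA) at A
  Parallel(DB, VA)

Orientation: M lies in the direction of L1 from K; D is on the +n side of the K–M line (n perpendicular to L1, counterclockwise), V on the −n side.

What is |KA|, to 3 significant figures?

37.0

The slot axis is L1's direction at -63.2°, so u = (cos -63.2°, sin -63.2°) = (0.451, -0.893) and n = (−sin -63.2°, cos -63.2°) = (0.893, 0.451). K is at the origin and M lies 34.9 along u from K, so M = 34.9·u = (15.7, -31.2). Tangency of A1 to both parallel lines with radius 12.2 puts D and V at K ± 12.2·n: D = (10.9, 5.50), V = (-10.9, -5.50). Equal radii place B and A the same way about M: B = M + 12.2·n = (26.6, -25.7), A = M − 12.2·n = (4.85, -36.7). Then |KA| = |A − K| = 37.0.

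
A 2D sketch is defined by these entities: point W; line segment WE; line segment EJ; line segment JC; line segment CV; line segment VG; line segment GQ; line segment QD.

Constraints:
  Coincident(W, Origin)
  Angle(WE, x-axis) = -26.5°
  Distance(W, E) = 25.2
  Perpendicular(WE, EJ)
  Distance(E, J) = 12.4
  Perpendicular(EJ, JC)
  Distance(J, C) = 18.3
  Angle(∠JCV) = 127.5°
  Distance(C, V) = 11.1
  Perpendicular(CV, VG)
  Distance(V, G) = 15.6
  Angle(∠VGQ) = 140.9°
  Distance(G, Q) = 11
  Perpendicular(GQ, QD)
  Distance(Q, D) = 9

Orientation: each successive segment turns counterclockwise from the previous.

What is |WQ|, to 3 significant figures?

24.2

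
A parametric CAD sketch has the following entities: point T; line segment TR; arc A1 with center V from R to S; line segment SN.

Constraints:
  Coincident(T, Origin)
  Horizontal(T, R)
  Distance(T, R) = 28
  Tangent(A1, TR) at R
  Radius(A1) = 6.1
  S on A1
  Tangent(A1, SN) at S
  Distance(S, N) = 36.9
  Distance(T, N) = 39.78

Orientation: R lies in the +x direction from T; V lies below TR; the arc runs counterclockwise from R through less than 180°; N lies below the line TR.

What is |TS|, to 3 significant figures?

22.6

Checks: |VS| = 6.100 ✓; ∠(VS, SN) = 90.00° ✓; |SN| = 36.90 ✓; |TN| = 39.78 ✓.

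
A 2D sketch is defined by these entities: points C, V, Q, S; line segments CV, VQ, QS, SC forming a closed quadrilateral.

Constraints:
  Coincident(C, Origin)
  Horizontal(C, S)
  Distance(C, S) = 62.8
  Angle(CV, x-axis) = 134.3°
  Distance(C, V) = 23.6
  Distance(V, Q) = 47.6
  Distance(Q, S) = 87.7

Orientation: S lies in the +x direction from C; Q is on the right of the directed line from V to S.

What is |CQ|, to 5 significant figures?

36.239

C is at the origin; C and S share the same y with |CS| = 62.8 and S in +x, so S = (62.8, 0). CV runs at 134.3° with |CV| = 23.6, so V = (-16.483, 16.890). Q is determined by |VQ| = 47.6 and |QS| = 87.7 together: it lies at the intersection of circle(V, 47.6) and circle(S, 87.7). With |VS| = 81.062, the foot of the radical line on VS is 7.0655 from V and the perpendicular offset is √(47.6² − 7.0655²) = 47.073. Taking the right-of-VS solution: Q = (-19.380, -30.621).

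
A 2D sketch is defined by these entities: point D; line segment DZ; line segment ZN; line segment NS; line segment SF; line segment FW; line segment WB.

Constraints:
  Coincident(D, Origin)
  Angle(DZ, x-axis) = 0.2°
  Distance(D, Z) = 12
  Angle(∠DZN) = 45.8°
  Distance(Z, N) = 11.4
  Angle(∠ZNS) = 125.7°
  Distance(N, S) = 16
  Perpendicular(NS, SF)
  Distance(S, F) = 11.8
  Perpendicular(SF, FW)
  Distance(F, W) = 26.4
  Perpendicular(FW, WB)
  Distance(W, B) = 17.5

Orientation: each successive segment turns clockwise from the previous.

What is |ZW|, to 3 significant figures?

4.53

The perpendicularity gives SF at right angles to NS, so SF runs at 81.7°; with |SF| = 11.8, F = (-10.0, 5.83). The perpendicularity gives FW at right angles to SF, so FW runs at -8.30°; with |FW| = 26.4, W = (16.1, 2.02). Then |ZW| = |W − Z| = 4.53.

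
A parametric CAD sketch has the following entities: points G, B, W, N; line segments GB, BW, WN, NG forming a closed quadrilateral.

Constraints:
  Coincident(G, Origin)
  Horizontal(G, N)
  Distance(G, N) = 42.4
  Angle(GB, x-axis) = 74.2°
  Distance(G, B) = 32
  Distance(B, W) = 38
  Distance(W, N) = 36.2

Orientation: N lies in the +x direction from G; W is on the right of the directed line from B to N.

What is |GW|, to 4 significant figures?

9.960

Checks: |BW| = 38.00 ✓; |WN| = 36.20 ✓.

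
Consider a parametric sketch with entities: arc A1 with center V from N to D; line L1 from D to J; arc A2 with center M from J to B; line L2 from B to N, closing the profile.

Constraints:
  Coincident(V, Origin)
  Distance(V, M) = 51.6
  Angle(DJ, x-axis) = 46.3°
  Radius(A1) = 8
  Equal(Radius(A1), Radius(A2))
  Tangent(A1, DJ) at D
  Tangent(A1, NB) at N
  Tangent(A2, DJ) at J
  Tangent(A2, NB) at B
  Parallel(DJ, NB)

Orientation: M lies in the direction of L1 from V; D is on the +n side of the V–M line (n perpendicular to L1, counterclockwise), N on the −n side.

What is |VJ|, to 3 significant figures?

52.2

The slot axis is L1's direction at 46.3°, so u = (cos 46.3°, sin 46.3°) = (0.691, 0.723) and n = (−sin 46.3°, cos 46.3°) = (-0.723, 0.691). V is at the origin and M lies 51.6 along u from V, so M = 51.6·u = (35.6, 37.3). Tangency of A1 to both parallel lines with radius 8.0 puts D and N at V ± 8.0·n: D = (-5.78, 5.53), N = (5.78, -5.53). Equal radii place J and B the same way about M: J = M + 8.0·n = (29.9, 42.8), B = M − 8.0·n = (41.4, 31.8). Then |VJ| = |J − V| = 52.2.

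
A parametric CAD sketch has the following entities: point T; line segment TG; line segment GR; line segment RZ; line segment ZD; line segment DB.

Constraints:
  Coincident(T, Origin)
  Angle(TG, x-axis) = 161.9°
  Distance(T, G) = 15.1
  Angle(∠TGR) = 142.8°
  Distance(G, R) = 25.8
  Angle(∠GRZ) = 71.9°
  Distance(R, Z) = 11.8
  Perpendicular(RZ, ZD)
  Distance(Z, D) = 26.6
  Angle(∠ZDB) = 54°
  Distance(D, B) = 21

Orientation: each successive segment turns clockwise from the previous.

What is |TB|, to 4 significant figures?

31.81

T is at the origin; TG runs at 161.9° with length 15.1, so G = (-14.35, 4.691). ∠TGR = 142.8° gives GR at 124.7° from the x-axis; with |GR| = 25.8, R = (-29.04, 25.90). ∠GRZ = 71.9° gives RZ at 16.60° from the x-axis; with |RZ| = 11.8, Z = (-17.73, 29.27). The perpendicularity gives ZD at right angles to RZ, so ZD runs at -73.40°; with |ZD| = 26.6, D = (-10.13, 3.782). ∠ZDB = 54.0° gives DB at 160.6° from the x-axis; with |DB| = 21.0, B = (-29.94, 10.76). Then |TB| = |B − T| = 31.81.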